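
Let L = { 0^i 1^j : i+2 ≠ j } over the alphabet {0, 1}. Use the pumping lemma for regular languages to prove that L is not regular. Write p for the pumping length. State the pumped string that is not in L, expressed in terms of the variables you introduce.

0^{p+p!} 1^{p+p!+2}

Assume L is regular. Let p be the pumping length given by the pumping lemma.
Choose w = 0^p 1^{p+p!+2}. Since p ≠ (p+p!+2)-2 = p+p!, w ∈ L; and |w| ≥ p.
By the pumping lemma, w = xyz with |xy| ≤ p and |y| ≥ 1.
The first p characters of w are 0's, so xy (and hence y) consists only of 0's. Write y = 0^k, 1 ≤ k ≤ p.
Since 1 ≤ k ≤ p, k divides p!; set t = 1 + p!/k. Then xy^t z has p + (p!/k)·k = p + p! copies of 0. Now the 0-count is p+p! and (1-count)-2 = (p+p!+2)-2 = p+p!, so i+2 ≠ j fails. So xy^t z = 0^{p+p!} 1^{p+p!+2} ∉ L.
This is a contradiction; hence L is not regular.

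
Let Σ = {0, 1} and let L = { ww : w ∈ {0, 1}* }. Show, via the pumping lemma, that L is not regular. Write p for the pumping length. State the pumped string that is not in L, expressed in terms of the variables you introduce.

0^{p+k} 1^p 0^p 1^p

Toward a contradiction, assume L is regular with pumping length p.
Take w = 0^p 1^p 0^p 1^p = uu where u = 0^p1^p; then w ∈ L and |w| = 4p ≥ p.
By the pumping lemma, w = xyz with |xy| ≤ p and |y| ≥ 1.
The first p characters of w are 0's, so xy (and hence y) consists only of 0's. Write y = 0^k, 1 ≤ k ≤ p.
Pump with i = 2: xy^2z = 0^{p+k} 1^p 0^p 1^p, of length 4p+k. Suppose this equals vv. The string starts with 0 and ends with 1, so v does too; thus the boundary between the two copies of v is a 1→0 transition. There is exactly one such transition, at position 2p+k, so |v| = 2p+k and |vv| = 4p+2k ≠ 4p+k since k ≥ 1. So xy^2z ∉ L.
Contradiction. Therefore L is not regular.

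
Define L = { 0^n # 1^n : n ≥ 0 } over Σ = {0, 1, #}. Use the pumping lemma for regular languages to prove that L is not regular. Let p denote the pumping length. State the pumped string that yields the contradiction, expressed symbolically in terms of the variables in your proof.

0^{p+k} # 1^p

Suppose for contradiction that L is regular, and let p be the pumping length.
Take w = 0^p # 1^p ∈ L with |w| = 2p+1 ≥ p.
Write w = xyz as guaranteed by the lemma, with |xy| ≤ p and |y| ≥ 1.
Because |xy| ≤ p and w begins with p copies of 0, we have y = 0^k with 1 ≤ k ≤ p.
Pump with i = 2: xy^2z = 0^{p+k} # 1^p, which would require p+k = p. But k ≥ 1, so xy^2z ∉ L.
Contradiction. Therefore L is not regular.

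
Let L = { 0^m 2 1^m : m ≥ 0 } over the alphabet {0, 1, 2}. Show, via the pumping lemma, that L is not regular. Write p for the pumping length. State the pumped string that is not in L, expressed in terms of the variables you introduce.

0^{p+k} 2 1^p

Suppose for contradiction that L is regular, and let p be the pumping length.
Take w = 0^p 2 1^p ∈ L with |w| = 2p+1 ≥ p.
By the pumping lemma, w = xyz with |xy| ≤ p and |y| > 0.
Since the first p symbols of w are all 0's and |xy| ≤ p, y lies entirely in the leading 0-block: y = 0^k for some k with 1 ≤ k ≤ p.
Pump with i = 2: xy^2z = 0^{p+k} 2 1^p, which would require p+k = p. But k ≥ 1, so xy^2z ∉ L.
Contradiction. Therefore L is not regular.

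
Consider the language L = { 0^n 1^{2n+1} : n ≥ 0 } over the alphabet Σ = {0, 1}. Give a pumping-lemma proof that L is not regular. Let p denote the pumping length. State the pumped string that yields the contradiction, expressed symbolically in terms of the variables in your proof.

0^{p+k} 1^{2p+1}

Assume L is regular. Let p be the pumping length given by the pumping lemma.
Let w = 0^p 1^{2p+1} ∈ L; note |w| = 3p+1 ≥ p.
Write w = xyz as guaranteed by the lemma, with |xy| ≤ p and y is nonempty.
Since the first p symbols of w are all 0's and |xy| ≤ p, y lies entirely in the leading 0-block: y = 0^k for some k with 1 ≤ k ≤ p.
Pump with i = 2: xy^2z = 0^{p+k} 1^{2p+1}. For this to lie in L we would need 2p+1 = 2(p+k)+1, which forces k = 0. But k ≥ 1, so xy^2z ∉ L.
This is a contradiction; hence L is not regular.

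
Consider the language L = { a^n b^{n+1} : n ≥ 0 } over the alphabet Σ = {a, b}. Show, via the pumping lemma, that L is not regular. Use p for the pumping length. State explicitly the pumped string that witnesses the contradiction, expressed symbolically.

Assume L is regular. Let p be the pumping length given by the pumping lemma.
Let w = a^p b^{p+1} ∈ L; note |w| = 2p+1 ≥ p.
By the pumping lemma, w = xyz with |xy| ≤ p and |y| > 0.
Because |xy| ≤ p and w begins with p copies of a, we have y = a^k with 1 ≤ k ≤ p.
Pump with i = 2: xy^2z = a^{p+k} b^{p+1}. For this to lie in L we would need p+1 = (p+k)+1, which forces k = 0. But k ≥ 1, so xy^2z ∉ L.
Contradiction. Therefore L is not regular.

a^{p+k} b^{p+1}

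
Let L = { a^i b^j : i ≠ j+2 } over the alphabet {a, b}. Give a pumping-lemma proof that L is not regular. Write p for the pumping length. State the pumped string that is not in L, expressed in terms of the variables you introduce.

Assume L is regular; let p be its pumping constant.
Choose w = a^p b^{p+p!-2}. Since p ≠ (p+p!-2)+2 = p+p!, w ∈ L; and |w| ≥ p.
Write w = xyz as guaranteed by the lemma, with |xy| ≤ p and |y| > 0.
Because |xy| ≤ p and w begins with p copies of a, we have y = a^k with 1 ≤ k ≤ p.
Since 1 ≤ k ≤ p, k divides p!; set t = 1 + p!/k. Then xy^t z has p + (p!/k)·k = p + p! copies of a. Now the a-count is p+p! and (b-count)+2 = (p+p!-2)+2 = p+p!, so i ≠ j+2 fails. So xy^t z = a^{p+p!} b^{p+p!-2} ∉ L.
Contradiction. Therefore L is not regular.

a^{p+p!} b^{p+p!-2}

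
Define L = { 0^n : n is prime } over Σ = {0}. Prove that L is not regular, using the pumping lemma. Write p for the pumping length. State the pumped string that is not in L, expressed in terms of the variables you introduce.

0^{q(1+k)}

Assume L is regular; let p be its pumping constant.
Let q be a prime with q ≥ p+2 (infinitely many primes exist), and take w = 0^q ∈ L with |w| = q ≥ p.
The pumping lemma gives a decomposition w = xyz where |xy| ≤ p and |y| > 0.
Then y = 0^k for some k with 1 ≤ k ≤ p.
Since 1 ≤ k ≤ p, |xz| = q-k. Pump with i = q+1: |xy^{q+1}z| = (q-k)+(q+1)k = q+qk = q(1+k), which is composite (both factors ≥ 2). So xy^{q+1}z = 0^{q(1+k)} ∉ L.
This is a contradiction; hence L is not regular.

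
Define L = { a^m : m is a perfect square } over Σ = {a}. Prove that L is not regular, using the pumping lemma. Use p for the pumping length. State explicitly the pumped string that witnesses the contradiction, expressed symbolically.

Toward a contradiction, assume L is regular with pumping length p.
Take w = a^{p²} ∈ L with |w| = p² ≥ p.
By the pumping lemma, w = xyz with |xy| ≤ p and |y| > 0.
Then y = a^k for some k with 1 ≤ k ≤ p.
Pump with i = 2: xy^2z = a^{p²+k}. Since 1 ≤ k ≤ p, p² < p²+k ≤ p²+p < (p+1)², so p²+k lies strictly between consecutive squares and is not a perfect square. So xy^2z ∉ L.
This is a contradiction; hence L is not regular.

a^{p²+k}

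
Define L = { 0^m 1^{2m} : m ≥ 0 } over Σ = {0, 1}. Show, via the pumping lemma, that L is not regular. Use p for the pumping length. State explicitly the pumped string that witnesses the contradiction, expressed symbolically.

Toward a contradiction, assume L is regular with pumping length p.
Choose w = 0^p 1^{2p}, which is in L with |w| = 3p ≥ p.
Write w = xyz as guaranteed by the lemma, with |xy| ≤ p and y is nonempty.
Since the first p symbols of w are all 0's and |xy| ≤ p, y lies entirely in the leading 0-block: y = 0^k for some k with 1 ≤ k ≤ p.
Pump with i = 2: xy^2z = 0^{p+k} 1^{2p}. For this to lie in L we would need 2p = 2(p+k), which forces k = 0. But k ≥ 1, so xy^2z ∉ L.
Contradiction. Therefore L is not regular.

0^{p+k} 1^{2p}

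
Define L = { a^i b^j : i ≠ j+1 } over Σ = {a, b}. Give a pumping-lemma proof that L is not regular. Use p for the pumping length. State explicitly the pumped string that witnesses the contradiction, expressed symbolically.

a^{p+p!} b^{p+p!-1}

Assume L is regular. Let p be the pumping length given by the pumping lemma.
Choose w = a^p b^{p+p!-1}. Since p ≠ (p+p!-1)+1 = p+p!, w ∈ L; and |w| ≥ p.
Write w = xyz as guaranteed by the lemma, with |xy| ≤ p and |y| ≥ 1.
Because |xy| ≤ p and w begins with p copies of a, we have y = a^k with 1 ≤ k ≤ p.
Since 1 ≤ k ≤ p, k divides p!; set t = 1 + p!/k. Then xy^t z has p + (p!/k)·k = p + p! copies of a. Now the a-count is p+p! and (b-count)+1 = (p+p!-1)+1 = p+p!, so i ≠ j+1 fails. So xy^t z = a^{p+p!} b^{p+p!-1} ∉ L.
This is a contradiction; hence L is not regular.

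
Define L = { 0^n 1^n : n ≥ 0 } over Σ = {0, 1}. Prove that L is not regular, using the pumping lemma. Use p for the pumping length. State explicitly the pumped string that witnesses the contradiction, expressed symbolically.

Toward a contradiction, assume L is regular with pumping length p.
Let w = 0^p 1^p ∈ L; note |w| = 2p ≥ p.
Write w = xyz as guaranteed by the lemma, with |xy| ≤ p and y is nonempty.
Because |xy| ≤ p and w begins with p copies of 0, we have y = 0^k with 1 ≤ k ≤ p.
Pump with i = 2: xy^2z = 0^{p+k} 1^p. For this to lie in L we would need p = p+k, which forces k = 0. But k ≥ 1, so xy^2z ∉ L.
This contradicts the pumping lemma, so L is not regular.

0^{p+k} 1^p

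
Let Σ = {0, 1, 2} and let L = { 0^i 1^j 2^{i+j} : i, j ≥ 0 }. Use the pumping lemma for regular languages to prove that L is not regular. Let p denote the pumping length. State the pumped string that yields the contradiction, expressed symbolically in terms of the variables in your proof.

Assume L is regular. Let p be the pumping length given by the pumping lemma.
Take w = 0^p 1^p 2^{2p} ∈ L (with i=j=p, i+j=2p), |w| = 4p ≥ p.
Write w = xyz as guaranteed by the lemma, with |xy| ≤ p and |y| ≥ 1.
Because |xy| ≤ p and w begins with p copies of 0, we have y = 0^k with 1 ≤ k ≤ p.
Consider xy^2z = 0^{p+k} 1^p 2^{2p}. Now the 0- and 1-counts sum to 2p+k, but the 2-count is 2p ≠ 2p+k. So xy^2z ∉ L.
Contradiction. Therefore L is not regular.

0^{p+k} 1^p 2^{2p}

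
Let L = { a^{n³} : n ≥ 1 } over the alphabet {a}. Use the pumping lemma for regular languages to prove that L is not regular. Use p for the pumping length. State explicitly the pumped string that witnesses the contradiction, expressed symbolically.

a^{p³+k}

Assume L is regular. Let p be the pumping length given by the pumping lemma.
Take w = a^{p³} ∈ L with |w| = p³ ≥ p.
By the pumping lemma, w = xyz with |xy| ≤ p and |y| > 0.
Then y = a^k for some k with 1 ≤ k ≤ p.
Pump with i = 2: xy^2z = a^{p³+k}. Since 1 ≤ k ≤ p, p³ < p³+k ≤ p³+p < p³+3p²+3p+1 = (p+1)³, so p³+k is not a perfect cube. So xy^2z ∉ L.
This is a contradiction; hence L is not regular.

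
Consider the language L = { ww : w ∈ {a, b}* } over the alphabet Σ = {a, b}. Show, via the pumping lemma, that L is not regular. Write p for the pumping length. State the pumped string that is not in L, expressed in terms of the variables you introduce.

Assume L is regular; let p be its pumping constant.
Take w = a^p b^p a^p b^p = uu where u = a^pb^p; then w ∈ L and |w| = 4p ≥ p.
The pumping lemma gives a decomposition w = xyz where |xy| ≤ p and |y| ≥ 1.
The first p characters of w are a's, so xy (and hence y) consists only of a's. Write y = a^k, 1 ≤ k ≤ p.
Pump with i = 2: xy^2z = a^{p+k} b^p a^p b^p, of length 4p+k. Suppose this equals vv. The string starts with a and ends with b, so v does too; thus the boundary between the two copies of v is a b→a transition. There is exactly one such transition, at position 2p+k, so |v| = 2p+k and |vv| = 4p+2k ≠ 4p+k since k ≥ 1. So xy^2z ∉ L.
This is a contradiction; hence L is not regular.

a^{p+k} b^p a^p b^p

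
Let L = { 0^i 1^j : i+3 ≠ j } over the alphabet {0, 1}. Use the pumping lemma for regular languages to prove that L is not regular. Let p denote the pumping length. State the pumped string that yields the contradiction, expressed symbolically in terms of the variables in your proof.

0^{p+p!} 1^{p+p!+3}

Toward a contradiction, assume L is regular with pumping length p.
Choose w = 0^p 1^{p+p!+3}. Since p ≠ (p+p!+3)-3 = p+p!, w ∈ L; and |w| ≥ p.
Write w = xyz as guaranteed by the lemma, with |xy| ≤ p and |y| ≥ 1.
Since the first p symbols of w are all 0's and |xy| ≤ p, y lies entirely in the leading 0-block: y = 0^k for some k with 1 ≤ k ≤ p.
Since 1 ≤ k ≤ p, k divides p!; set t = 1 + p!/k. Then xy^t z has p + (p!/k)·k = p + p! copies of 0. Now the 0-count is p+p! and (1-count)-3 = (p+p!+3)-3 = p+p!, so i+3 ≠ j fails. So xy^t z = 0^{p+p!} 1^{p+p!+3} ∉ L.
This contradicts the pumping lemma, so L is not regular.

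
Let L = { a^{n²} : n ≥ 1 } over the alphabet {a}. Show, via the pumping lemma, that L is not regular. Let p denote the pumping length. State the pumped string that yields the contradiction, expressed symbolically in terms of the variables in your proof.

a^{p²+k}

Assume L is regular. Let p be the pumping length given by the pumping lemma.
Take w = a^{p²} ∈ L with |w| = p² ≥ p.
Write w = xyz as guaranteed by the lemma, with |xy| ≤ p and y is nonempty.
Then y = a^k for some k with 1 ≤ k ≤ p.
Pump with i = 2: xy^2z = a^{p²+k}. Since 1 ≤ k ≤ p, p² < p²+k ≤ p²+p < (p+1)², so p²+k lies strictly between consecutive squares and is not a perfect square. So xy^2z ∉ L.
Contradiction. Therefore L is not regular.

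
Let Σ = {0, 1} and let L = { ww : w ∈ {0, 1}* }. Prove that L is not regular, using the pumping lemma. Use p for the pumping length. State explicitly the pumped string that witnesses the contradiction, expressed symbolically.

0^{p+k} 1^p 0^p 1^p

Assume L is regular. Let p be the pumping length given by the pumping lemma.
Take w = 0^p 1^p 0^p 1^p = uu where u = 0^p1^p; then w ∈ L and |w| = 4p ≥ p.
The pumping lemma gives a decomposition w = xyz where |xy| ≤ p and y is nonempty.
Because |xy| ≤ p and w begins with p copies of 0, we have y = 0^k with 1 ≤ k ≤ p.
Pump with i = 2: xy^2z = 0^{p+k} 1^p 0^p 1^p, of length 4p+k. Suppose this equals vv. The string starts with 0 and ends with 1, so v does too; thus the boundary between the two copies of v is a 1→0 transition. There is exactly one such transition, at position 2p+k, so |v| = 2p+k and |vv| = 4p+2k ≠ 4p+k since k ≥ 1. So xy^2z ∉ L.
Contradiction. Therefore L is not regular.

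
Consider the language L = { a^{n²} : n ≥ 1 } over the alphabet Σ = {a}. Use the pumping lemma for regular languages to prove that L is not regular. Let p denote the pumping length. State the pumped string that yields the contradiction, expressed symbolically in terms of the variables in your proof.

Suppose for contradiction that L is regular, and let p be the pumping length.
Take w = a^{p²} ∈ L with |w| = p² ≥ p.
By the pumping lemma, w = xyz with |xy| ≤ p and y is nonempty.
Then y = a^k for some k with 1 ≤ k ≤ p.
Pump with i = 2: xy^2z = a^{p²+k}. Since 1 ≤ k ≤ p, p² < p²+k ≤ p²+p < (p+1)², so p²+k lies strictly between consecutive squares and is not a perfect square. So xy^2z ∉ L.
This contradicts the pumping lemma, so L is not regular.

a^{p²+k}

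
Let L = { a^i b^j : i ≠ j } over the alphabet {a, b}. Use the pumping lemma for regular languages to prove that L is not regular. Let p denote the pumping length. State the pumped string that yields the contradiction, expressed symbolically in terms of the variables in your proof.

Suppose for contradiction that L is regular, and let p be the pumping length.
Choose w = a^p b^{p+p!}. Since p ≠ p+p!, w ∈ L; and |w| ≥ p.
By the pumping lemma, w = xyz with |xy| ≤ p and y is nonempty.
Because |xy| ≤ p and w begins with p copies of a, we have y = a^k with 1 ≤ k ≤ p.
Since 1 ≤ k ≤ p, k divides p!; set t = 1 + p!/k. Then xy^t z has p + (p!/k)·k = p + p! copies of a. Now the a-count equals the b-count, so i ≠ j fails. So xy^t z = a^{p+p!} b^{p+p!} ∉ L.
This contradicts the pumping lemma, so L is not regular.

a^{p+p!} b^{p+p!}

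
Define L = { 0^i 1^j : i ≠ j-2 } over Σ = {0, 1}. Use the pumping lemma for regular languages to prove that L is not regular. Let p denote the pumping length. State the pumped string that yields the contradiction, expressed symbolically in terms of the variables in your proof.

Toward a contradiction, assume L is regular with pumping length p.
Choose w = 0^p 1^{p+p!+2}. Since p ≠ (p+p!+2)-2 = p+p!, w ∈ L; and |w| ≥ p.
The pumping lemma gives a decomposition w = xyz where |xy| ≤ p and |y| > 0.
Since the first p symbols of w are all 0's and |xy| ≤ p, y lies entirely in the leading 0-block: y = 0^k for some k with 1 ≤ k ≤ p.
Since 1 ≤ k ≤ p, k divides p!; set t = 1 + p!/k. Then xy^t z has p + (p!/k)·k = p + p! copies of 0. Now the 0-count is p+p! and (1-count)-2 = (p+p!+2)-2 = p+p!, so i ≠ j-2 fails. So xy^t z = 0^{p+p!} 1^{p+p!+2} ∉ L.
This is a contradiction; hence L is not regular.

0^{p+p!} 1^{p+p!+2}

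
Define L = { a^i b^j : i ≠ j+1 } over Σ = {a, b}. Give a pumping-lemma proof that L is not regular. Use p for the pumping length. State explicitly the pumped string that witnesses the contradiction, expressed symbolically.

Assume L is regular. Let p be the pumping length given by the pumping lemma.
Choose w = a^p b^{p+p!-1}. Since p ≠ (p+p!-1)+1 = p+p!, w ∈ L; and |w| ≥ p.
By the pumping lemma, w = xyz with |xy| ≤ p and y is nonempty.
The first p characters of w are a's, so xy (and hence y) consists only of a's. Write y = a^k, 1 ≤ k ≤ p.
Since 1 ≤ k ≤ p, k divides p!; set t = 1 + p!/k. Then xy^t z has p + (p!/k)·k = p + p! copies of a. Now the a-count is p+p! and (b-count)+1 = (p+p!-1)+1 = p+p!, so i ≠ j+1 fails. So xy^t z = a^{p+p!} b^{p+p!-1} ∉ L.
This is a contradiction; hence L is not regular.

a^{p+p!} b^{p+p!-1}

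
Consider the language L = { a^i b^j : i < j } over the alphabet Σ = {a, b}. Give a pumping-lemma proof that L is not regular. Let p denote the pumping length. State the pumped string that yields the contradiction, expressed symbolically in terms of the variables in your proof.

a^{p+k} b^{p+1}

Suppose for contradiction that L is regular, and let p be the pumping length.
Choose w = a^p b^{p+1} ∈ L, with |w| = 2p+1 ≥ p.
By the pumping lemma, w = xyz with |xy| ≤ p and y is nonempty.
Since the first p symbols of w are all a's and |xy| ≤ p, y lies entirely in the leading a-block: y = a^k for some k with 1 ≤ k ≤ p.
Consider xy^2z = a^{p+k} b^{p+1}. Since k ≥ 1, the a-count p+k is at least p+1, so i < j fails; thus xy^2z ∉ L.
This contradicts the pumping lemma, so L is not regular.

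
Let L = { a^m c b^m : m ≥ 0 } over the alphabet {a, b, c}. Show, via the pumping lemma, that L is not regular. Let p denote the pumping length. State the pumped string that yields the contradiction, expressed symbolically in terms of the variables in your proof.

a^{p+k} c b^p

Suppose for contradiction that L is regular, and let p be the pumping length.
Take w = a^p c b^p ∈ L with |w| = 2p+1 ≥ p.
The pumping lemma gives a decomposition w = xyz where |xy| ≤ p and |y| ≥ 1.
Since the first p symbols of w are all a's and |xy| ≤ p, y lies entirely in the leading a-block: y = a^k for some k with 1 ≤ k ≤ p.
Pump with i = 2: xy^2z = a^{p+k} c b^p, which would require p+k = p. But k ≥ 1, so xy^2z ∉ L.
This is a contradiction; hence L is not regular.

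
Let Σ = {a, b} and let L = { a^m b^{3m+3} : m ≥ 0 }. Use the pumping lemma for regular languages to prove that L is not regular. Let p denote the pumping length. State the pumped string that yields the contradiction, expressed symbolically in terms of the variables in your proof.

a^{p+k} b^{3p+3}

Suppose for contradiction that L is regular, and let p be the pumping length.
Take w = a^p b^{3p+3}. Then w ∈ L and |w| = 4p+3 ≥ p.
By the pumping lemma, w = xyz with |xy| ≤ p and y is nonempty.
Since the first p symbols of w are all a's and |xy| ≤ p, y lies entirely in the leading a-block: y = a^k for some k with 1 ≤ k ≤ p.
Pump with i = 2: xy^2z = a^{p+k} b^{3p+3}. For this to lie in L we would need 3p+3 = 3(p+k)+3, which forces k = 0. But k ≥ 1, so xy^2z ∉ L.
This is a contradiction; hence L is not regular.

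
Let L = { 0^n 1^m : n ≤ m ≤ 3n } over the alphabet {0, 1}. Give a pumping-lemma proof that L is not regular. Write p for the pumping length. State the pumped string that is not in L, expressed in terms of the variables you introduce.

0^{p+k} 1^p

Suppose for contradiction that L is regular, and let p be the pumping length.
Take w = 0^p 1^p ∈ L (since p ≤ p ≤ 3p), with |w| = 2p ≥ p.
Write w = xyz as guaranteed by the lemma, with |xy| ≤ p and |y| > 0.
Since the first p symbols of w are all 0's and |xy| ≤ p, y lies entirely in the leading 0-block: y = 0^k for some k with 1 ≤ k ≤ p.
Pump with i = 2: xy^2z = 0^{p+k} 1^p. Now n = p+k > p = m, so the condition n ≤ m fails. Thus xy^2z ∉ L.
This contradicts the pumping lemma, so L is not regular.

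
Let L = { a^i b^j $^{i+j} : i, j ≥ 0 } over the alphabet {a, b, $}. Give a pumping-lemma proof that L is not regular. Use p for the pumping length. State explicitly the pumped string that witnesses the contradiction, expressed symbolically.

Assume L is regular; let p be its pumping constant.
Take w = a^p b^p $^{2p} ∈ L (with i=j=p, i+j=2p), |w| = 4p ≥ p.
By the pumping lemma, w = xyz with |xy| ≤ p and |y| > 0.
The first p characters of w are a's, so xy (and hence y) consists only of a's. Write y = a^k, 1 ≤ k ≤ p.
Consider xy^2z = a^{p+k} b^p $^{2p}. Now the a- and b-counts sum to 2p+k, but the $-count is 2p ≠ 2p+k. So xy^2z ∉ L.
This contradicts the pumping lemma, so L is not regular.

a^{p+k} b^p $^{2p}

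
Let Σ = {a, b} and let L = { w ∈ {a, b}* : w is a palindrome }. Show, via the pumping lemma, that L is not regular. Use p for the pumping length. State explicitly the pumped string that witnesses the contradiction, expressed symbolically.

a^{p+k} b a^p

Suppose for contradiction that L is regular, and let p be the pumping length.
Take w = a^p b a^p, a palindrome of length 2p+1 ≥ p.
By the pumping lemma, w = xyz with |xy| ≤ p and |y| > 0.
Because |xy| ≤ p and w begins with p copies of a, we have y = a^k with 1 ≤ k ≤ p.
Pump with i = 2: xy^2z = a^{p+k} b a^p. Its reverse is a^p b a^{p+k}, which differs from xy^2z since k ≥ 1. So xy^2z is not a palindrome and xy^2z ∉ L.
This is a contradiction; hence L is not regular.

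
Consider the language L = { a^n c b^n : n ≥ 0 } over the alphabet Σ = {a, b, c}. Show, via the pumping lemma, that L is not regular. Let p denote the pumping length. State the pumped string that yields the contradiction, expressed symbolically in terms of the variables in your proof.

a^{p+k} c b^p

Suppose for contradiction that L is regular, and let p be the pumping length.
Take w = a^p c b^p ∈ L with |w| = 2p+1 ≥ p.
By the pumping lemma, w = xyz with |xy| ≤ p and y is nonempty.
Since the first p symbols of w are all a's and |xy| ≤ p, y lies entirely in the leading a-block: y = a^k for some k with 1 ≤ k ≤ p.
Pump with i = 2: xy^2z = a^{p+k} c b^p, which would require p+k = p. But k ≥ 1, so xy^2z ∉ L.
This contradicts the pumping lemma, so L is not regular.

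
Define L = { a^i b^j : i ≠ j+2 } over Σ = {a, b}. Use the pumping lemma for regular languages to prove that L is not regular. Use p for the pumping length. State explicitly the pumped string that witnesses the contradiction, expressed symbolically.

Assume L is regular. Let p be the pumping length given by the pumping lemma.
Choose w = a^p b^{p+p!-2}. Since p ≠ (p+p!-2)+2 = p+p!, w ∈ L; and |w| ≥ p.
The pumping lemma gives a decomposition w = xyz where |xy| ≤ p and |y| ≥ 1.
Since the first p symbols of w are all a's and |xy| ≤ p, y lies entirely in the leading a-block: y = a^k for some k with 1 ≤ k ≤ p.
Since 1 ≤ k ≤ p, k divides p!; set t = 1 + p!/k. Then xy^t z has p + (p!/k)·k = p + p! copies of a. Now the a-count is p+p! and (b-count)+2 = (p+p!-2)+2 = p+p!, so i ≠ j+2 fails. So xy^t z = a^{p+p!} b^{p+p!-2} ∉ L.
This contradicts the pumping lemma, so L is not regular.

a^{p+p!} b^{p+p!-2}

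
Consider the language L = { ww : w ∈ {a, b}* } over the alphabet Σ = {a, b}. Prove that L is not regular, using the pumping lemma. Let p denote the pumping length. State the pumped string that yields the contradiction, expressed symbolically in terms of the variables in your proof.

a^{p+k} b^p a^p b^p

Suppose for contradiction that L is regular, and let p be the pumping length.
Take w = a^p b^p a^p b^p = uu where u = a^pb^p; then w ∈ L and |w| = 4p ≥ p.
By the pumping lemma, w = xyz with |xy| ≤ p and |y| > 0.
Because |xy| ≤ p and w begins with p copies of a, we have y = a^k with 1 ≤ k ≤ p.
Pump with i = 2: xy^2z = a^{p+k} b^p a^p b^p, of length 4p+k. Suppose this equals vv. The string starts with a and ends with b, so v does too; thus the boundary between the two copies of v is a b→a transition. There is exactly one such transition, at position 2p+k, so |v| = 2p+k and |vv| = 4p+2k ≠ 4p+k since k ≥ 1. So xy^2z ∉ L.
This contradicts the pumping lemma, so L is not regular.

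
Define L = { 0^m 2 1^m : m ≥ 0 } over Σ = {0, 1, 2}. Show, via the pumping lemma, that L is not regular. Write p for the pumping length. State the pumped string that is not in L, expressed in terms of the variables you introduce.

Toward a contradiction, assume L is regular with pumping length p.
Take w = 0^p 2 1^p ∈ L with |w| = 2p+1 ≥ p.
Write w = xyz as guaranteed by the lemma, with |xy| ≤ p and y is nonempty.
The first p characters of w are 0's, so xy (and hence y) consists only of 0's. Write y = 0^k, 1 ≤ k ≤ p.
Pump with i = 2: xy^2z = 0^{p+k} 2 1^p, which would require p+k = p. But k ≥ 1, so xy^2z ∉ L.
This contradicts the pumping lemma, so L is not regular.

0^{p+k} 2 1^p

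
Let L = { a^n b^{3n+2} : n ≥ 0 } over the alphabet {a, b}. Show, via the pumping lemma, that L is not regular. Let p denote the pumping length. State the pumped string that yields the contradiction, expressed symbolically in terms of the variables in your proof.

Assume L is regular. Let p be the pumping length given by the pumping lemma.
Take w = a^p b^{3p+2}. Then w ∈ L and |w| = 4p+2 ≥ p.
The pumping lemma gives a decomposition w = xyz where |xy| ≤ p and y is nonempty.
Because |xy| ≤ p and w begins with p copies of a, we have y = a^k with 1 ≤ k ≤ p.
Pump with i = 2: xy^2z = a^{p+k} b^{3p+2}. For this to lie in L we would need 3p+2 = 3(p+k)+2, which forces k = 0. But k ≥ 1, so xy^2z ∉ L.
This contradicts the pumping lemma, so L is not regular.

a^{p+k} b^{3p+2}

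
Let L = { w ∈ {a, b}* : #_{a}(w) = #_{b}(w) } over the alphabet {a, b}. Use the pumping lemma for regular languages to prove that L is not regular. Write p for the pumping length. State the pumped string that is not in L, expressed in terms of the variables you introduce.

a^{p+k} b^p

Suppose for contradiction that L is regular, and let p be the pumping length.
Choose w = a^p b^p ∈ L with |w| = 2p ≥ p.
The pumping lemma gives a decomposition w = xyz where |xy| ≤ p and y is nonempty.
The first p characters of w are a's, so xy (and hence y) consists only of a's. Write y = a^k, 1 ≤ k ≤ p.
Pump with i = 2: xy^2z = a^{p+k} b^p has p+k occurrences of a but only p of b. Since k ≥ 1 the counts differ, so xy^2z ∉ L.
This contradicts the pumping lemma, so L is not regular.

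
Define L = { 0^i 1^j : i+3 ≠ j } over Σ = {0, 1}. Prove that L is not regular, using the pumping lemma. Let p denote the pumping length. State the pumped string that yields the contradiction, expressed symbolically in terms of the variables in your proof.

0^{p+p!} 1^{p+p!+3}

Assume L is regular; let p be its pumping constant.
Choose w = 0^p 1^{p+p!+3}. Since p ≠ (p+p!+3)-3 = p+p!, w ∈ L; and |w| ≥ p.
By the pumping lemma, w = xyz with |xy| ≤ p and |y| > 0.
Since the first p symbols of w are all 0's and |xy| ≤ p, y lies entirely in the leading 0-block: y = 0^k for some k with 1 ≤ k ≤ p.
Since 1 ≤ k ≤ p, k divides p!; set t = 1 + p!/k. Then xy^t z has p + (p!/k)·k = p + p! copies of 0. Now the 0-count is p+p! and (1-count)-3 = (p+p!+3)-3 = p+p!, so i+3 ≠ j fails. So xy^t z = 0^{p+p!} 1^{p+p!+3} ∉ L.
This is a contradiction; hence L is not regular.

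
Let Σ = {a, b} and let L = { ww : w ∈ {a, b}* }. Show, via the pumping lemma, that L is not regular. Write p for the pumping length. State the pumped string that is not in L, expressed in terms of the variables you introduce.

a^{p+k} b^p a^p b^p

Assume L is regular. Let p be the pumping length given by the pumping lemma.
Take w = a^p b^p a^p b^p = uu where u = a^pb^p; then w ∈ L and |w| = 4p ≥ p.
Write w = xyz as guaranteed by the lemma, with |xy| ≤ p and |y| > 0.
Because |xy| ≤ p and w begins with p copies of a, we have y = a^k with 1 ≤ k ≤ p.
Pump with i = 2: xy^2z = a^{p+k} b^p a^p b^p, of length 4p+k. Suppose this equals vv. The string starts with a and ends with b, so v does too; thus the boundary between the two copies of v is a b→a transition. There is exactly one such transition, at position 2p+k, so |v| = 2p+k and |vv| = 4p+2k ≠ 4p+k since k ≥ 1. So xy^2z ∉ L.
This contradicts the pumping lemma, so L is not regular.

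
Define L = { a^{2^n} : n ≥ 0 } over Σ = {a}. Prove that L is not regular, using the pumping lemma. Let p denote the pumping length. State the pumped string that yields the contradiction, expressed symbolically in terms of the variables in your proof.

Assume L is regular; let p be its pumping constant.
Take w = a^{2^p} ∈ L with |w| = 2^p ≥ p.
The pumping lemma gives a decomposition w = xyz where |xy| ≤ p and |y| > 0.
Then y = a^k for some k with 1 ≤ k ≤ p.
Pump with i = 2: xy^2z = a^{2^p+k}. Since 1 ≤ k ≤ p < 2^p, we have 2^p < 2^p+k < 2^{p+1}, so 2^p+k is not a power of 2. So xy^2z ∉ L.
This is a contradiction; hence L is not regular.

a^{2^p+k}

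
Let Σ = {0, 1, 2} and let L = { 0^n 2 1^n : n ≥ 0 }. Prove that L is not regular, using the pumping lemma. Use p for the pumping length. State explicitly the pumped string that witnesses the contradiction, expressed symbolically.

0^{p+k} 2 1^p

Suppose for contradiction that L is regular, and let p be the pumping length.
Take w = 0^p 2 1^p ∈ L with |w| = 2p+1 ≥ p.
By the pumping lemma, w = xyz with |xy| ≤ p and |y| ≥ 1.
Because |xy| ≤ p and w begins with p copies of 0, we have y = 0^k with 1 ≤ k ≤ p.
Pump with i = 2: xy^2z = 0^{p+k} 2 1^p, which would require p+k = p. But k ≥ 1, so xy^2z ∉ L.
This contradicts the pumping lemma, so L is not regular.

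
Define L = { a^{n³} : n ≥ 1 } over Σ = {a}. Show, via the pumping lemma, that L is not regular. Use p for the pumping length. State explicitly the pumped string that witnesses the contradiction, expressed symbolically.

Toward a contradiction, assume L is regular with pumping length p.
Take w = a^{p³} ∈ L with |w| = p³ ≥ p.
Write w = xyz as guaranteed by the lemma, with |xy| ≤ p and |y| > 0.
Then y = a^k for some k with 1 ≤ k ≤ p.
Pump with i = 2: xy^2z = a^{p³+k}. Since 1 ≤ k ≤ p, p³ < p³+k ≤ p³+p < p³+3p²+3p+1 = (p+1)³, so p³+k is not a perfect cube. So xy^2z ∉ L.
This is a contradiction; hence L is not regular.

a^{p³+k}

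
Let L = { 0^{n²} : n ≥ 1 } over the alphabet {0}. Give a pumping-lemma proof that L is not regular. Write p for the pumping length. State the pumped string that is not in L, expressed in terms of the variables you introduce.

0^{p²+k}

Assume L is regular. Let p be the pumping length given by the pumping lemma.
Take w = 0^{p²} ∈ L with |w| = p² ≥ p.
Write w = xyz as guaranteed by the lemma, with |xy| ≤ p and y is nonempty.
Then y = 0^k for some k with 1 ≤ k ≤ p.
Pump with i = 2: xy^2z = 0^{p²+k}. Since 1 ≤ k ≤ p, p² < p²+k ≤ p²+p < (p+1)², so p²+k lies strictly between consecutive squares and is not a perfect square. So xy^2z ∉ L.
This contradicts the pumping lemma, so L is not regular.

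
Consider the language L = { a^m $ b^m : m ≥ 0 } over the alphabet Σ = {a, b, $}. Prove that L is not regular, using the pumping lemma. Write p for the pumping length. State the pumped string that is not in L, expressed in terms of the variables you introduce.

Assume L is regular; let p be its pumping constant.
Take w = a^p $ b^p ∈ L with |w| = 2p+1 ≥ p.
The pumping lemma gives a decomposition w = xyz where |xy| ≤ p and |y| ≥ 1.
The first p characters of w are a's, so xy (and hence y) consists only of a's. Write y = a^k, 1 ≤ k ≤ p.
Pump with i = 2: xy^2z = a^{p+k} $ b^p, which would require p+k = p. But k ≥ 1, so xy^2z ∉ L.
Contradiction. Therefore L is not regular.

a^{p+k} $ b^p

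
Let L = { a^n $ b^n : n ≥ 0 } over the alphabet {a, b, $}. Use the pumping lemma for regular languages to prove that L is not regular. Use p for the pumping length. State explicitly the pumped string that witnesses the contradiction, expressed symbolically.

Suppose for contradiction that L is regular, and let p be the pumping length.
Take w = a^p $ b^p ∈ L with |w| = 2p+1 ≥ p.
Write w = xyz as guaranteed by the lemma, with |xy| ≤ p and y is nonempty.
The first p characters of w are a's, so xy (and hence y) consists only of a's. Write y = a^k, 1 ≤ k ≤ p.
Pump with i = 2: xy^2z = a^{p+k} $ b^p, which would require p+k = p. But k ≥ 1, so xy^2z ∉ L.
This contradicts the pumping lemma, so L is not regular.

a^{p+k} $ b^p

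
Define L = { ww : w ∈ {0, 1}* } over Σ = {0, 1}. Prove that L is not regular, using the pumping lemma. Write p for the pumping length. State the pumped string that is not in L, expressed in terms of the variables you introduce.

0^{p+k} 1^p 0^p 1^p

Suppose for contradiction that L is regular, and let p be the pumping length.
Take w = 0^p 1^p 0^p 1^p = uu where u = 0^p1^p; then w ∈ L and |w| = 4p ≥ p.
The pumping lemma gives a decomposition w = xyz where |xy| ≤ p and |y| ≥ 1.
Since the first p symbols of w are all 0's and |xy| ≤ p, y lies entirely in the leading 0-block: y = 0^k for some k with 1 ≤ k ≤ p.
Pump with i = 2: xy^2z = 0^{p+k} 1^p 0^p 1^p, of length 4p+k. Suppose this equals vv. The string starts with 0 and ends with 1, so v does too; thus the boundary between the two copies of v is a 1→0 transition. There is exactly one such transition, at position 2p+k, so |v| = 2p+k and |vv| = 4p+2k ≠ 4p+k since k ≥ 1. So xy^2z ∉ L.
This contradicts the pumping lemma, so L is not regular.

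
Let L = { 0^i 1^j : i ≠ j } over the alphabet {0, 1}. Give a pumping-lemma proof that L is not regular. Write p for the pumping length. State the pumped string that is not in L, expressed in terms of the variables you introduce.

Suppose for contradiction that L is regular, and let p be the pumping length.
Choose w = 0^p 1^{p+p!}. Since p ≠ p+p!, w ∈ L; and |w| ≥ p.
The pumping lemma gives a decomposition w = xyz where |xy| ≤ p and y is nonempty.
The first p characters of w are 0's, so xy (and hence y) consists only of 0's. Write y = 0^k, 1 ≤ k ≤ p.
Since 1 ≤ k ≤ p, k divides p!; set t = 1 + p!/k. Then xy^t z has p + (p!/k)·k = p + p! copies of 0. Now the 0-count equals the 1-count, so i ≠ j fails. So xy^t z = 0^{p+p!} 1^{p+p!} ∉ L.
Contradiction. Therefore L is not regular.

0^{p+p!} 1^{p+p!}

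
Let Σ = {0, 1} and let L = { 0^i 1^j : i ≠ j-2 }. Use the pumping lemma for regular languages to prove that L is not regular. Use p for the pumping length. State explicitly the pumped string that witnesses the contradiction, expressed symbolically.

Assume L is regular; let p be its pumping constant.
Choose w = 0^p 1^{p+p!+2}. Since p ≠ (p+p!+2)-2 = p+p!, w ∈ L; and |w| ≥ p.
The pumping lemma gives a decomposition w = xyz where |xy| ≤ p and |y| ≥ 1.
Because |xy| ≤ p and w begins with p copies of 0, we have y = 0^k with 1 ≤ k ≤ p.
Since 1 ≤ k ≤ p, k divides p!; set t = 1 + p!/k. Then xy^t z has p + (p!/k)·k = p + p! copies of 0. Now the 0-count is p+p! and (1-count)-2 = (p+p!+2)-2 = p+p!, so i ≠ j-2 fails. So xy^t z = 0^{p+p!} 1^{p+p!+2} ∉ L.
This contradicts the pumping lemma, so L is not regular.

0^{p+p!} 1^{p+p!+2}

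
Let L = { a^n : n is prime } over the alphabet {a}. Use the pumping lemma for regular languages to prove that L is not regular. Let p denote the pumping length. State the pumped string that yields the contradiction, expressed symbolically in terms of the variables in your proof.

Suppose for contradiction that L is regular, and let p be the pumping length.
Let q be a prime with q ≥ p+2 (infinitely many primes exist), and take w = a^q ∈ L with |w| = q ≥ p.
Write w = xyz as guaranteed by the lemma, with |xy| ≤ p and y is nonempty.
Then y = a^k for some k with 1 ≤ k ≤ p.
Since 1 ≤ k ≤ p, |xz| = q-k. Pump with i = q+1: |xy^{q+1}z| = (q-k)+(q+1)k = q+qk = q(1+k), which is composite (both factors ≥ 2). So xy^{q+1}z = a^{q(1+k)} ∉ L.
This contradicts the pumping lemma, so L is not regular.

a^{q(1+k)}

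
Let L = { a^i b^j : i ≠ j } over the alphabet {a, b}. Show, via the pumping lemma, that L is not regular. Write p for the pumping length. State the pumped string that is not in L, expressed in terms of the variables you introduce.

a^{p+p!} b^{p+p!}

Toward a contradiction, assume L is regular with pumping length p.
Choose w = a^p b^{p+p!}. Since p ≠ p+p!, w ∈ L; and |w| ≥ p.
The pumping lemma gives a decomposition w = xyz where |xy| ≤ p and y is nonempty.
Since the first p symbols of w are all a's and |xy| ≤ p, y lies entirely in the leading a-block: y = a^k for some k with 1 ≤ k ≤ p.
Since 1 ≤ k ≤ p, k divides p!; set t = 1 + p!/k. Then xy^t z has p + (p!/k)·k = p + p! copies of a. Now the a-count equals the b-count, so i ≠ j fails. So xy^t z = a^{p+p!} b^{p+p!} ∉ L.
Contradiction. Therefore L is not regular.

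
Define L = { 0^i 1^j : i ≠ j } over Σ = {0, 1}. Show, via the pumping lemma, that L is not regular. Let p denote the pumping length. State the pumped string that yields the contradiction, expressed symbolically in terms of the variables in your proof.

0^{p+p!} 1^{p+p!}

Assume L is regular; let p be its pumping constant.
Choose w = 0^p 1^{p+p!}. Since p ≠ p+p!, w ∈ L; and |w| ≥ p.
The pumping lemma gives a decomposition w = xyz where |xy| ≤ p and y is nonempty.
Since the first p symbols of w are all 0's and |xy| ≤ p, y lies entirely in the leading 0-block: y = 0^k for some k with 1 ≤ k ≤ p.
Since 1 ≤ k ≤ p, k divides p!; set t = 1 + p!/k. Then xy^t z has p + (p!/k)·k = p + p! copies of 0. Now the 0-count equals the 1-count, so i ≠ j fails. So xy^t z = 0^{p+p!} 1^{p+p!} ∉ L.
This contradicts the pumping lemma, so L is not regular.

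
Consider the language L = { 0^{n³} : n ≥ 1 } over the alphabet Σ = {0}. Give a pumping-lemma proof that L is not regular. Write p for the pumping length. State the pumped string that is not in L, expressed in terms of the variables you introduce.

0^{p³+k}

Suppose for contradiction that L is regular, and let p be the pumping length.
Take w = 0^{p³} ∈ L with |w| = p³ ≥ p.
The pumping lemma gives a decomposition w = xyz where |xy| ≤ p and |y| > 0.
Then y = 0^k for some k with 1 ≤ k ≤ p.
Pump with i = 2: xy^2z = 0^{p³+k}. Since 1 ≤ k ≤ p, p³ < p³+k ≤ p³+p < p³+3p²+3p+1 = (p+1)³, so p³+k is not a perfect cube. So xy^2z ∉ L.
This contradicts the pumping lemma, so L is not regular.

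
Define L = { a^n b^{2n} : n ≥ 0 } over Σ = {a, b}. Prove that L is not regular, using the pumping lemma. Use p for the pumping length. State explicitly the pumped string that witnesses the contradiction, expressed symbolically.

Assume L is regular; let p be its pumping constant.
Take w = a^p b^{2p}. Then w ∈ L and |w| = 3p ≥ p.
By the pumping lemma, w = xyz with |xy| ≤ p and |y| > 0.
The first p characters of w are a's, so xy (and hence y) consists only of a's. Write y = a^k, 1 ≤ k ≤ p.
Pump with i = 2: xy^2z = a^{p+k} b^{2p}. For this to lie in L we would need 2p = 2(p+k), which forces k = 0. But k ≥ 1, so xy^2z ∉ L.
This contradicts the pumping lemma, so L is not regular.

a^{p+k} b^{2p}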